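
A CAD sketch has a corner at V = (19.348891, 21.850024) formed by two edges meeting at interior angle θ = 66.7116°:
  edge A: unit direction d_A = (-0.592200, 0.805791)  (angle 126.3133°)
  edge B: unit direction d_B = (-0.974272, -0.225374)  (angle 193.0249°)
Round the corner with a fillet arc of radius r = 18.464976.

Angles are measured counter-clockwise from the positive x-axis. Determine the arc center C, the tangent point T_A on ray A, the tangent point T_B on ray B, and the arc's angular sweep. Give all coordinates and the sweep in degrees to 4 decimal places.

center=(-12.1416,33.5180) T_A=(2.7373,44.4530) T_B=(-7.9801,15.5281) sweep=113.2884

bisector direction at 159.6691° = (-0.937702,0.347441)
center distance |VC| = r/sin(θ/2) = 18.464976/sin(33.3558°) = 33.582664
C = V + |VC|·bis = (-12.1416,33.5180)
T_A = V + ((C−V)·d_A)·d_A = V + 28.0507·d_A = (2.7373,44.4530)
T_B = V + ((C−V)·d_B)·d_B = V + 28.0507·d_B = (-7.9801,15.5281)
sweep = 180° − θ = 113.2884°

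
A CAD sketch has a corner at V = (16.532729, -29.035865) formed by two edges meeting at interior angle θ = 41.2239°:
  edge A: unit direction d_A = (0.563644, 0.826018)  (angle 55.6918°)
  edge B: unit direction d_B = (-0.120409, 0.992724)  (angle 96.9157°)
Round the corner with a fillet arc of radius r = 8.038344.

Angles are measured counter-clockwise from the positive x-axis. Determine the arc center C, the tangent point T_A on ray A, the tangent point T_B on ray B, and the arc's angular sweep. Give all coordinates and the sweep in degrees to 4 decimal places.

center=(21.9392,-6.8513) T_A=(28.5790,-11.3821) T_B=(13.9593,-7.8192) sweep=138.7761

bisector direction at 76.3038° = (0.236775,0.971565)
center distance |VC| = r/sin(θ/2) = 8.038344/sin(20.6120°) = 22.833813
C = V + |VC|·bis = (21.9392,-6.8513)
T_A = V + ((C−V)·d_A)·d_A = V + 21.3721·d_A = (28.5790,-11.3821)
T_B = V + ((C−V)·d_B)·d_B = V + 21.3721·d_B = (13.9593,-7.8192)
sweep = 180° − θ = 138.7761°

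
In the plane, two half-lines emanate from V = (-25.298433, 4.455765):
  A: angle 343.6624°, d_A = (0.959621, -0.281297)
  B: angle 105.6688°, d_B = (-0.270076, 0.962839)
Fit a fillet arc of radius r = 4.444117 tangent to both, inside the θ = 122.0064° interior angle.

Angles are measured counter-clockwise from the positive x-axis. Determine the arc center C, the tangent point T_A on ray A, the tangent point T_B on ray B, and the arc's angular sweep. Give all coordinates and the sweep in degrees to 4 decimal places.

center=(-21.6847,8.0276) T_A=(-22.9348,3.7629) T_B=(-25.9637,6.8273) sweep=57.9936

bisector direction at 44.6656° = (0.711222,0.702968)
center distance |VC| = r/sin(θ/2) = 4.444117/sin(61.0032°) = 5.081042
C = V + |VC|·bis = (-21.6847,8.0276)
T_A = V + ((C−V)·d_A)·d_A = V + 2.4631·d_A = (-22.9348,3.7629)
T_B = V + ((C−V)·d_B)·d_B = V + 2.4631·d_B = (-25.9637,6.8273)
sweep = 180° − θ = 57.9936°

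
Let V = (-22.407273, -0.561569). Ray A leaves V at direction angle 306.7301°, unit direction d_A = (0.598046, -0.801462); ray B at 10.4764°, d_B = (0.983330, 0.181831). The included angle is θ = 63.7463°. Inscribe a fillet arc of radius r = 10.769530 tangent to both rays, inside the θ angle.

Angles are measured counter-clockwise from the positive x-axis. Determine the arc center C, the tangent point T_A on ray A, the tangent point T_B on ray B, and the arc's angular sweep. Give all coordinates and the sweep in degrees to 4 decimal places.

bisector direction at 338.6033° = (0.931077,-0.364824)
center distance |VC| = r/sin(θ/2) = 10.769530/sin(31.8731°) = 20.395275
C = V + |VC|·bis = (-3.4177,-8.0023)
T_A = V + ((C−V)·d_A)·d_A = V + 17.3201·d_A = (-12.0491,-14.4429)
T_B = V + ((C−V)·d_B)·d_B = V + 17.3201·d_B = (-5.3759,2.5877)
sweep = 180° − θ = 116.2537°

center=(-3.4177,-8.0023) T_A=(-12.0491,-14.4429) T_B=(-5.3759,2.5877) sweep=116.2537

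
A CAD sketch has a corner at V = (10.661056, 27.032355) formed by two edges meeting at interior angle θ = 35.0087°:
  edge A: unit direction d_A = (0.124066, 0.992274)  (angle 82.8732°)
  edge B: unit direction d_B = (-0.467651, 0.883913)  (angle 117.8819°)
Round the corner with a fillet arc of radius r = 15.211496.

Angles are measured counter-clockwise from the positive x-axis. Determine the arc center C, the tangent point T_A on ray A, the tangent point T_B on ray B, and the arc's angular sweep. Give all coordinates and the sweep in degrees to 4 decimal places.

center=(1.5510,76.7789) T_A=(16.6450,74.8916) T_B=(-11.8946,69.6652) sweep=144.9913

bisector direction at 100.3775° = (-0.180134,0.983642)
center distance |VC| = r/sin(θ/2) = 15.211496/sin(17.5043°) = 50.573797
C = V + |VC|·bis = (1.5510,76.7789)
T_A = V + ((C−V)·d_A)·d_A = V + 48.2319·d_A = (16.6450,74.8916)
T_B = V + ((C−V)·d_B)·d_B = V + 48.2319·d_B = (-11.8946,69.6652)
sweep = 180° − θ = 144.9913°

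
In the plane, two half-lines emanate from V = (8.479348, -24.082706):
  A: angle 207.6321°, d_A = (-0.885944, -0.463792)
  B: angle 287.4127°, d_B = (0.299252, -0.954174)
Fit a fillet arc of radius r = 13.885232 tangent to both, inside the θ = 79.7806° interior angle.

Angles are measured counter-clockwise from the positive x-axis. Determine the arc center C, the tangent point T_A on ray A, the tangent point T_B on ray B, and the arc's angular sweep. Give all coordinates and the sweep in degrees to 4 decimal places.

bisector direction at 247.5224° = (-0.382322,-0.924029)
center distance |VC| = r/sin(θ/2) = 13.885232/sin(39.8903°) = 21.651028
C = V + |VC|·bis = (0.2017,-44.0889)
T_A = V + ((C−V)·d_A)·d_A = V + 16.6123·d_A = (-6.2382,-31.7873)
T_B = V + ((C−V)·d_B)·d_B = V + 16.6123·d_B = (13.4506,-39.9337)
sweep = 180° − θ = 100.2194°

center=(0.2017,-44.0889) T_A=(-6.2382,-31.7873) T_B=(13.4506,-39.9337) sweep=100.2194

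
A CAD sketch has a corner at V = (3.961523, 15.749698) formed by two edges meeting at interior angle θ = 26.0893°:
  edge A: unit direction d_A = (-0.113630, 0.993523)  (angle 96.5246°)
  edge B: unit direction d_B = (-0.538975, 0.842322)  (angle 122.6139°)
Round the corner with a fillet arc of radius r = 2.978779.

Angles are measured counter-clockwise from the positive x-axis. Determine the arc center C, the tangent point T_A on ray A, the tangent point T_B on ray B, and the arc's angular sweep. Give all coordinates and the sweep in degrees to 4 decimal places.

center=(-0.4589,28.1847) T_A=(2.5006,28.5232) T_B=(-2.9680,26.5793) sweep=153.9107

bisector direction at 109.5693° = (-0.334946,0.942237)
center distance |VC| = r/sin(θ/2) = 2.978779/sin(13.0447°) = 13.197355
C = V + |VC|·bis = (-0.4589,28.1847)
T_A = V + ((C−V)·d_A)·d_A = V + 12.8568·d_A = (2.5006,28.5232)
T_B = V + ((C−V)·d_B)·d_B = V + 12.8568·d_B = (-2.9680,26.5793)
sweep = 180° − θ = 153.9107°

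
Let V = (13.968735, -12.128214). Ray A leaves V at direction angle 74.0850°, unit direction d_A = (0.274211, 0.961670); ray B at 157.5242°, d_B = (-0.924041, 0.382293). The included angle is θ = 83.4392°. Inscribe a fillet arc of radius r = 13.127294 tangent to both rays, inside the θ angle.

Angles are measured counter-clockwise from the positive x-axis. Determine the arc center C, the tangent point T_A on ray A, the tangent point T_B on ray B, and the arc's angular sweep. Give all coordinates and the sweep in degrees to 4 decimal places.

center=(5.3820,5.6307) T_A=(18.0061,2.0310) T_B=(0.3635,-6.4995) sweep=96.5608

bisector direction at 115.8046° = (-0.435303,0.900284)
center distance |VC| = r/sin(θ/2) = 13.127294/sin(41.7196°) = 19.725884
C = V + |VC|·bis = (5.3820,5.6307)
T_A = V + ((C−V)·d_A)·d_A = V + 14.7236·d_A = (18.0061,2.0310)
T_B = V + ((C−V)·d_B)·d_B = V + 14.7236·d_B = (0.3635,-6.4995)
sweep = 180° − θ = 96.5608°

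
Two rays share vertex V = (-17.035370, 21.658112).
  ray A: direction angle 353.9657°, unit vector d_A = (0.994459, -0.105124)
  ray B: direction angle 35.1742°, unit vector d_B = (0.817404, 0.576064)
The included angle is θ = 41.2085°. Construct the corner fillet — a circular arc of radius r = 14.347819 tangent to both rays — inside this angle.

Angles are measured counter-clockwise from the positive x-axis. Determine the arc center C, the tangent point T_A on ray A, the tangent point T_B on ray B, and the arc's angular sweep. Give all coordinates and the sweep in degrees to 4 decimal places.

bisector direction at 14.5700° = (0.967841,0.251562)
center distance |VC| = r/sin(θ/2) = 14.347819/sin(20.6043°) = 40.771149
C = V + |VC|·bis = (22.4246,31.9146)
T_A = V + ((C−V)·d_A)·d_A = V + 38.1632·d_A = (20.9163,17.6463)
T_B = V + ((C−V)·d_B)·d_B = V + 38.1632·d_B = (14.1594,43.6425)
sweep = 180° − θ = 138.7915°

center=(22.4246,31.9146) T_A=(20.9163,17.6463) T_B=(14.1594,43.6425) sweep=138.7915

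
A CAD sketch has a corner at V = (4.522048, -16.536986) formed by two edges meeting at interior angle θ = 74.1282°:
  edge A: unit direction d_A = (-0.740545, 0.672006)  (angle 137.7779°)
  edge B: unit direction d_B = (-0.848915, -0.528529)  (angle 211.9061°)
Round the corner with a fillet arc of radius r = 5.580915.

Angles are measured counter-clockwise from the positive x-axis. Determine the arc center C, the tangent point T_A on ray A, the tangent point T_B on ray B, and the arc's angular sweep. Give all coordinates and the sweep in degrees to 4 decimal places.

center=(-4.7002,-15.7045) T_A=(-0.9498,-11.5716) T_B=(-1.7505,-20.4422) sweep=105.8718

bisector direction at 174.8420° = (-0.995951,0.089903)
center distance |VC| = r/sin(θ/2) = 5.580915/sin(37.0641°) = 9.259731
C = V + |VC|·bis = (-4.7002,-15.7045)
T_A = V + ((C−V)·d_A)·d_A = V + 7.3889·d_A = (-0.9498,-11.5716)
T_B = V + ((C−V)·d_B)·d_B = V + 7.3889·d_B = (-1.7505,-20.4422)
sweep = 180° − θ = 105.8718°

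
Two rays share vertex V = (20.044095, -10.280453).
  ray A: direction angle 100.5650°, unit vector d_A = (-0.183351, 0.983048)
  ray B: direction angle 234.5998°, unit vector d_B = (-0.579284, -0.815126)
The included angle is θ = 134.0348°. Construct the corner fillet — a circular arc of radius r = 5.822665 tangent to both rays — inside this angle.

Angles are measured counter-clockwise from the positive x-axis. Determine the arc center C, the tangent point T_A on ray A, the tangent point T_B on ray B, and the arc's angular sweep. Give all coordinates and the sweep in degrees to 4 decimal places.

bisector direction at 167.5824° = (-0.976606,0.215035)
center distance |VC| = r/sin(θ/2) = 5.822665/sin(67.0174°) = 6.324698
C = V + |VC|·bis = (13.8674,-8.9204)
T_A = V + ((C−V)·d_A)·d_A = V + 2.4695·d_A = (19.5913,-7.8528)
T_B = V + ((C−V)·d_B)·d_B = V + 2.4695·d_B = (18.6136,-12.2934)
sweep = 180° − θ = 45.9652°

center=(13.8674,-8.9204) T_A=(19.5913,-7.8528) T_B=(18.6136,-12.2934) sweep=45.9652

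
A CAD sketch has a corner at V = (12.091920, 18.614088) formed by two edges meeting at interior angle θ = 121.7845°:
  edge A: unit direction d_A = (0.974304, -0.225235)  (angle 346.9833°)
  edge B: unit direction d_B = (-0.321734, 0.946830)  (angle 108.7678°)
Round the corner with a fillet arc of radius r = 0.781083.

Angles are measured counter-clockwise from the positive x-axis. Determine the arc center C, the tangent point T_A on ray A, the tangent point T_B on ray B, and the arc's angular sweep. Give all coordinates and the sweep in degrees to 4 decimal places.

center=(12.6916,19.2771) T_A=(12.5156,18.5161) T_B=(11.9520,19.0258) sweep=58.2155

bisector direction at 47.8756° = (0.670743,0.741690)
center distance |VC| = r/sin(θ/2) = 0.781083/sin(60.8922°) = 0.893988
C = V + |VC|·bis = (12.6916,19.2771)
T_A = V + ((C−V)·d_A)·d_A = V + 0.4349·d_A = (12.5156,18.5161)
T_B = V + ((C−V)·d_B)·d_B = V + 0.4349·d_B = (11.9520,19.0258)
sweep = 180° − θ = 58.2155°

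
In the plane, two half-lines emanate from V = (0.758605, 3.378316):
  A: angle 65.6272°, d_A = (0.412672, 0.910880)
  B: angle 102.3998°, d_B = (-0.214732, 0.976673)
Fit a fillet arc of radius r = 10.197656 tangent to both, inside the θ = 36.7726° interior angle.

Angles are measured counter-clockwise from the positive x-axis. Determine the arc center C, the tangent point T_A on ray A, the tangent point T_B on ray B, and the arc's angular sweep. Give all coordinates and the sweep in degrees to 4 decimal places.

center=(4.1305,35.5322) T_A=(13.4193,31.3239) T_B=(-5.8293,33.3424) sweep=143.2274

bisector direction at 84.0135° = (0.104294,0.994546)
center distance |VC| = r/sin(θ/2) = 10.197656/sin(18.3863°) = 32.330184
C = V + |VC|·bis = (4.1305,35.5322)
T_A = V + ((C−V)·d_A)·d_A = V + 30.6798·d_A = (13.4193,31.3239)
T_B = V + ((C−V)·d_B)·d_B = V + 30.6798·d_B = (-5.8293,33.3424)
sweep = 180° − θ = 143.2274°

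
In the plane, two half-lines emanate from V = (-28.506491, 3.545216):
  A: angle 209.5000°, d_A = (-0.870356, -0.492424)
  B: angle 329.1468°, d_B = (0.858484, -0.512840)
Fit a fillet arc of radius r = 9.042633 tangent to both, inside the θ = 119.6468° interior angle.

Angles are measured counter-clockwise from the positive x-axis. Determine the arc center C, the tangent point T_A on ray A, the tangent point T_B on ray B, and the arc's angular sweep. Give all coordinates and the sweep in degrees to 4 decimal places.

center=(-28.6300,-6.9143) T_A=(-33.0828,0.9561) T_B=(-23.9926,0.8487) sweep=60.3532

bisector direction at 269.3234° = (-0.011809,-0.999930)
center distance |VC| = r/sin(θ/2) = 9.042633/sin(59.8234°) = 10.460197
C = V + |VC|·bis = (-28.6300,-6.9143)
T_A = V + ((C−V)·d_A)·d_A = V + 5.2580·d_A = (-33.0828,0.9561)
T_B = V + ((C−V)·d_B)·d_B = V + 5.2580·d_B = (-23.9926,0.8487)
sweep = 180° − θ = 60.3532°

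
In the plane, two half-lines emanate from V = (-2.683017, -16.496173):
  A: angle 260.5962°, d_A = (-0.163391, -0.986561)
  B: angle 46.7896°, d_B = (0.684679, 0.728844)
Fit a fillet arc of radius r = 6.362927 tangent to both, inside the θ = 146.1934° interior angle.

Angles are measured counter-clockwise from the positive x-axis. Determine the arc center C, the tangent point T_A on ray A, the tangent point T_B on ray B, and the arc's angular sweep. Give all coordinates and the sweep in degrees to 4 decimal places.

bisector direction at 333.6929° = (0.896432,-0.443182)
center distance |VC| = r/sin(θ/2) = 6.362927/sin(73.0967°) = 6.650238
C = V + |VC|·bis = (3.2785,-19.4434)
T_A = V + ((C−V)·d_A)·d_A = V + 1.9336·d_A = (-2.9990,-18.4038)
T_B = V + ((C−V)·d_B)·d_B = V + 1.9336·d_B = (-1.3591,-15.0869)
sweep = 180° − θ = 33.8066°

center=(3.2785,-19.4434) T_A=(-2.9990,-18.4038) T_B=(-1.3591,-15.0869) sweep=33.8066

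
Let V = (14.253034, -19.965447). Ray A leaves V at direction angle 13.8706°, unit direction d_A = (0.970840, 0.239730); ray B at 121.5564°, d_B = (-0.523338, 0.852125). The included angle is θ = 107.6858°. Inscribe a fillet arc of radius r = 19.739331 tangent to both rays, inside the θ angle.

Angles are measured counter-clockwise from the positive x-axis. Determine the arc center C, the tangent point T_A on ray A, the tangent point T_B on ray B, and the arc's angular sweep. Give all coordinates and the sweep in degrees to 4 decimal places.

center=(23.5246,2.6562) T_A=(28.2567,-16.5075) T_B=(6.7042,-7.6741) sweep=72.3142

bisector direction at 67.7135° = (0.379238,0.925299)
center distance |VC| = r/sin(θ/2) = 19.739331/sin(53.8429°) = 24.447950
C = V + |VC|·bis = (23.5246,2.6562)
T_A = V + ((C−V)·d_A)·d_A = V + 14.4243·d_A = (28.2567,-16.5075)
T_B = V + ((C−V)·d_B)·d_B = V + 14.4243·d_B = (6.7042,-7.6741)
sweep = 180° − θ = 72.3142°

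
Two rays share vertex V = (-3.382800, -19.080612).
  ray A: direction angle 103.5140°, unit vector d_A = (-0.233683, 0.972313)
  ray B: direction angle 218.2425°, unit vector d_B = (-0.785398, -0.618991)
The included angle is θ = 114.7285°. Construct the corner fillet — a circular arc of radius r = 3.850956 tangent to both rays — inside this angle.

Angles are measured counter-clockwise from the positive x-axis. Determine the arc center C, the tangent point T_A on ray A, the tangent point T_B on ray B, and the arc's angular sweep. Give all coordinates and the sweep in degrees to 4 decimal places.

bisector direction at 160.8783° = (-0.944825,0.327577)
center distance |VC| = r/sin(θ/2) = 3.850956/sin(57.3642°) = 4.572952
C = V + |VC|·bis = (-7.7034,-17.5826)
T_A = V + ((C−V)·d_A)·d_A = V + 2.4662·d_A = (-3.9591,-16.6827)
T_B = V + ((C−V)·d_B)·d_B = V + 2.4662·d_B = (-5.3197,-20.6072)
sweep = 180° − θ = 65.2715°

center=(-7.7034,-17.5826) T_A=(-3.9591,-16.6827) T_B=(-5.3197,-20.6072) sweep=65.2715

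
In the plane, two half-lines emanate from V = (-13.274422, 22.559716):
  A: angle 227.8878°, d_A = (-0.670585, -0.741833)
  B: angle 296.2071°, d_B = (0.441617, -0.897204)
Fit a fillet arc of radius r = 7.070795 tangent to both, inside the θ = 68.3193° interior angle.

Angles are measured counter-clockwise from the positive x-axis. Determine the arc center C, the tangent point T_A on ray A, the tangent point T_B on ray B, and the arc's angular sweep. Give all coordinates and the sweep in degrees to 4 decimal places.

bisector direction at 262.0474° = (-0.138353,-0.990383)
center distance |VC| = r/sin(θ/2) = 7.070795/sin(34.1596°) = 12.592672
C = V + |VC|·bis = (-15.0167,10.0881)
T_A = V + ((C−V)·d_A)·d_A = V + 10.4201·d_A = (-20.2620,14.8297)
T_B = V + ((C−V)·d_B)·d_B = V + 10.4201·d_B = (-8.6727,13.2107)
sweep = 180° − θ = 111.6807°

center=(-15.0167,10.0881) T_A=(-20.2620,14.8297) T_B=(-8.6727,13.2107) sweep=111.6807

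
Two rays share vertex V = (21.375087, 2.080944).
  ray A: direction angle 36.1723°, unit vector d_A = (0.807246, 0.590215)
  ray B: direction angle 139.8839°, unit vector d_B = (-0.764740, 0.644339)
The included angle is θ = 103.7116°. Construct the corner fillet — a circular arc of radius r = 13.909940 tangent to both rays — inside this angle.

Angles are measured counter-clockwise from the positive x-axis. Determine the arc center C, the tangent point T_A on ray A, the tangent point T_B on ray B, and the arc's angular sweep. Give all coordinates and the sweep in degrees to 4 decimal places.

bisector direction at 88.0281° = (0.034409,0.999408)
center distance |VC| = r/sin(θ/2) = 13.909940/sin(51.8558°) = 17.686801
C = V + |VC|·bis = (21.9837,19.7573)
T_A = V + ((C−V)·d_A)·d_A = V + 10.9241·d_A = (30.1935,8.5285)
T_B = V + ((C−V)·d_B)·d_B = V + 10.9241·d_B = (13.0210,9.1198)
sweep = 180° − θ = 76.2884°

center=(21.9837,19.7573) T_A=(30.1935,8.5285) T_B=(13.0210,9.1198) sweep=76.2884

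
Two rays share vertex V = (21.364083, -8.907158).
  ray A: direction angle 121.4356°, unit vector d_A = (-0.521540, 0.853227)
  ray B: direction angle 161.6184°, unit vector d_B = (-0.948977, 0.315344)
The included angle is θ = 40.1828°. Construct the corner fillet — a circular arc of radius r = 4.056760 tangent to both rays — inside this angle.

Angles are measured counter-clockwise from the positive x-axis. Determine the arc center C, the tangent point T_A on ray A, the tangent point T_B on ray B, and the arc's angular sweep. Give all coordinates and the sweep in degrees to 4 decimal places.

center=(12.1185,-1.5600) T_A=(15.5798,0.5558) T_B=(10.8392,-5.4097) sweep=139.8172

bisector direction at 141.5270° = (-0.782901,0.622146)
center distance |VC| = r/sin(θ/2) = 4.056760/sin(20.0914°) = 11.809429
C = V + |VC|·bis = (12.1185,-1.5600)
T_A = V + ((C−V)·d_A)·d_A = V + 11.0908·d_A = (15.5798,0.5558)
T_B = V + ((C−V)·d_B)·d_B = V + 11.0908·d_B = (10.8392,-5.4097)
sweep = 180° − θ = 139.8172°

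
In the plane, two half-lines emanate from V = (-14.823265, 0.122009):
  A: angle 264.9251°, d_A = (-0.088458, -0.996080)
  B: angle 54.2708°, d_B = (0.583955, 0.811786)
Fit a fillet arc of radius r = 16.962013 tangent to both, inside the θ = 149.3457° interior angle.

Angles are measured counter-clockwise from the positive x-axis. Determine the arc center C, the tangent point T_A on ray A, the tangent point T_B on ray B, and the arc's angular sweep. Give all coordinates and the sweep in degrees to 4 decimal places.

bisector direction at 339.5979° = (0.937270,-0.348606)
center distance |VC| = r/sin(θ/2) = 16.962013/sin(74.6728°) = 17.587563
C = V + |VC|·bis = (1.6610,-6.0091)
T_A = V + ((C−V)·d_A)·d_A = V + 4.6489·d_A = (-15.2345,-4.5087)
T_B = V + ((C−V)·d_B)·d_B = V + 4.6489·d_B = (-12.1085,3.8959)
sweep = 180° − θ = 30.6543°

center=(1.6610,-6.0091) T_A=(-15.2345,-4.5087) T_B=(-12.1085,3.8959) sweep=30.6543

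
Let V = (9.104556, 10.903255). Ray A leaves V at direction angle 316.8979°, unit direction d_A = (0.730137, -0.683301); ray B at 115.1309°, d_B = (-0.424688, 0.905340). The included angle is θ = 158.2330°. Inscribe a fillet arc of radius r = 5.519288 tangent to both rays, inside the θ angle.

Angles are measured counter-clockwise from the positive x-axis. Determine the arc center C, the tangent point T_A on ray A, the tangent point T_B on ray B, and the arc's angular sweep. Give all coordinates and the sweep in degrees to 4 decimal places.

bisector direction at 36.0144° = (0.808869,0.587989)
center distance |VC| = r/sin(θ/2) = 5.519288/sin(79.1165°) = 5.620381
C = V + |VC|·bis = (13.6507,14.2080)
T_A = V + ((C−V)·d_A)·d_A = V + 1.0612·d_A = (9.8794,10.1781)
T_B = V + ((C−V)·d_B)·d_B = V + 1.0612·d_B = (8.6539,11.8640)
sweep = 180° − θ = 21.7670°

center=(13.6507,14.2080) T_A=(9.8794,10.1781) T_B=(8.6539,11.8640) sweep=21.7670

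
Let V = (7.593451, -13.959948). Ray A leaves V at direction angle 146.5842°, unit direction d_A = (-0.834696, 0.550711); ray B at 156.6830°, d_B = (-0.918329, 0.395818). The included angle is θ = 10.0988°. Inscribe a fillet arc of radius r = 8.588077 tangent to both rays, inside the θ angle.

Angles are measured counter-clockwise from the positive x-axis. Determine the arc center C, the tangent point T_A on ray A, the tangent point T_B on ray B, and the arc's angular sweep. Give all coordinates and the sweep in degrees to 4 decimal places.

center=(-78.2660,32.3990) T_A=(-73.5364,39.5674) T_B=(-81.6653,24.5123) sweep=169.9012

bisector direction at 151.6336° = (-0.879927,0.475108)
center distance |VC| = r/sin(θ/2) = 8.588077/sin(5.0494°) = 97.575571
C = V + |VC|·bis = (-78.2660,32.3990)
T_A = V + ((C−V)·d_A)·d_A = V + 97.1969·d_A = (-73.5364,39.5674)
T_B = V + ((C−V)·d_B)·d_B = V + 97.1969·d_B = (-81.6653,24.5123)
sweep = 180° − θ = 169.9012°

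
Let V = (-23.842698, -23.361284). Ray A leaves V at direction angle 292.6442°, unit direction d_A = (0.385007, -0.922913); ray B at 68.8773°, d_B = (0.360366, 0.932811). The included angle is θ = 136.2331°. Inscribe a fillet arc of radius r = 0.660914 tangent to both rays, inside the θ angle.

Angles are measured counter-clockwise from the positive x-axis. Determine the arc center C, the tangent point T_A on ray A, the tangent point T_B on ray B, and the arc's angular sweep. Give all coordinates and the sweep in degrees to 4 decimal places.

bisector direction at 0.7608° = (0.999912,0.013277)
center distance |VC| = r/sin(θ/2) = 0.660914/sin(68.1166°) = 0.712235
C = V + |VC|·bis = (-23.1305,-23.3518)
T_A = V + ((C−V)·d_A)·d_A = V + 0.2655·d_A = (-23.7405,-23.6063)
T_B = V + ((C−V)·d_B)·d_B = V + 0.2655·d_B = (-23.7470,-23.1137)
sweep = 180° − θ = 43.7669°

center=(-23.1305,-23.3518) T_A=(-23.7405,-23.6063) T_B=(-23.7470,-23.1137) sweep=43.7669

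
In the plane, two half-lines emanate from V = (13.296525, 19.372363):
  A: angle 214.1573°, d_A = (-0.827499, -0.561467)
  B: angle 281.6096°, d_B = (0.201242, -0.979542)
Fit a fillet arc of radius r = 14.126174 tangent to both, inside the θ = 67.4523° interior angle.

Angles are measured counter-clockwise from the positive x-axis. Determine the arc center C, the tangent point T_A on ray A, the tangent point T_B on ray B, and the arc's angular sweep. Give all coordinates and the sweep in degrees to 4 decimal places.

bisector direction at 247.8835° = (-0.376492,-0.926420)
center distance |VC| = r/sin(θ/2) = 14.126174/sin(33.7261°) = 25.442294
C = V + |VC|·bis = (3.7177,-4.1979)
T_A = V + ((C−V)·d_A)·d_A = V + 21.1604·d_A = (-4.2137,7.4915)
T_B = V + ((C−V)·d_B)·d_B = V + 21.1604·d_B = (17.5549,-1.3551)
sweep = 180° − θ = 112.5477°

center=(3.7177,-4.1979) T_A=(-4.2137,7.4915) T_B=(17.5549,-1.3551) sweep=112.5477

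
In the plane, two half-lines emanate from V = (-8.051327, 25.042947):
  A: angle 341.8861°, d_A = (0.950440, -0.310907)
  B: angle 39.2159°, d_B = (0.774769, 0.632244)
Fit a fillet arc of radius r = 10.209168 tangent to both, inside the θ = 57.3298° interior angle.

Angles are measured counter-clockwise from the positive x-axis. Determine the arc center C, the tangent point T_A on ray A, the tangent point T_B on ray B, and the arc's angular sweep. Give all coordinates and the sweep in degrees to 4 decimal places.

bisector direction at 10.5510° = (0.983092,0.183111)
center distance |VC| = r/sin(θ/2) = 10.209168/sin(28.6649°) = 21.283020
C = V + |VC|·bis = (12.8718,28.9401)
T_A = V + ((C−V)·d_A)·d_A = V + 18.6746·d_A = (9.6977,19.2369)
T_B = V + ((C−V)·d_B)·d_B = V + 18.6746·d_B = (6.4172,36.8498)
sweep = 180° − θ = 122.6702°

center=(12.8718,28.9401) T_A=(9.6977,19.2369) T_B=(6.4172,36.8498) sweep=122.6702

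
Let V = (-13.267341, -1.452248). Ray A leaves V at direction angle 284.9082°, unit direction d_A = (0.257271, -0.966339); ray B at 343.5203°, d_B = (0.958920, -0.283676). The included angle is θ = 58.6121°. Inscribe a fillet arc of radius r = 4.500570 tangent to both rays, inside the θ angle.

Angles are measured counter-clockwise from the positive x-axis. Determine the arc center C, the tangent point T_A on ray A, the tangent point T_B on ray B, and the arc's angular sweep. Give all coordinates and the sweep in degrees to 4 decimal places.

center=(-6.8555,-8.0424) T_A=(-11.2046,-9.2003) T_B=(-5.5788,-3.7267) sweep=121.3879

bisector direction at 314.2143° = (0.697343,-0.716737)
center distance |VC| = r/sin(θ/2) = 4.500570/sin(29.3060°) = 9.194697
C = V + |VC|·bis = (-6.8555,-8.0424)
T_A = V + ((C−V)·d_A)·d_A = V + 8.0179·d_A = (-11.2046,-9.2003)
T_B = V + ((C−V)·d_B)·d_B = V + 8.0179·d_B = (-5.5788,-3.7267)
sweep = 180° − θ = 121.3879°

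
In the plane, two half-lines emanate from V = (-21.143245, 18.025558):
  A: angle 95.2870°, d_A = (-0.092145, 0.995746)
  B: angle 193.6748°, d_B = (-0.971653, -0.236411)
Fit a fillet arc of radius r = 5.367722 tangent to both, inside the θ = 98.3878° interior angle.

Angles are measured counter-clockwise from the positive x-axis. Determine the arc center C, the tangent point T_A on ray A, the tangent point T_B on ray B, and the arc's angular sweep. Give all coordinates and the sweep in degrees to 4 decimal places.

center=(-26.9152,22.1455) T_A=(-21.5703,22.6401) T_B=(-25.6462,16.9300) sweep=81.6122

bisector direction at 144.4809° = (-0.813922,0.580974)
center distance |VC| = r/sin(θ/2) = 5.367722/sin(49.1939°) = 7.091480
C = V + |VC|·bis = (-26.9152,22.1455)
T_A = V + ((C−V)·d_A)·d_A = V + 4.6343·d_A = (-21.5703,22.6401)
T_B = V + ((C−V)·d_B)·d_B = V + 4.6343·d_B = (-25.6462,16.9300)
sweep = 180° − θ = 81.6122°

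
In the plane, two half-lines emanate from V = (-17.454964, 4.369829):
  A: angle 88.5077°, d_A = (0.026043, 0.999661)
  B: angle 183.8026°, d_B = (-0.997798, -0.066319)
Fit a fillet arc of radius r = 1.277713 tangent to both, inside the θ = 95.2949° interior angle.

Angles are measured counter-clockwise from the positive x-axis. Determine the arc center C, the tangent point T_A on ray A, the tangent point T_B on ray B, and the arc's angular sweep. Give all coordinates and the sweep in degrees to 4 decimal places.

bisector direction at 136.1552° = (-0.721218,0.692708)
center distance |VC| = r/sin(θ/2) = 1.277713/sin(47.6474°) = 1.728944
C = V + |VC|·bis = (-18.7019,5.5675)
T_A = V + ((C−V)·d_A)·d_A = V + 1.1648·d_A = (-17.4246,5.5342)
T_B = V + ((C−V)·d_B)·d_B = V + 1.1648·d_B = (-18.6172,4.2926)
sweep = 180° − θ = 84.7051°

center=(-18.7019,5.5675) T_A=(-17.4246,5.5342) T_B=(-18.6172,4.2926) sweep=84.7051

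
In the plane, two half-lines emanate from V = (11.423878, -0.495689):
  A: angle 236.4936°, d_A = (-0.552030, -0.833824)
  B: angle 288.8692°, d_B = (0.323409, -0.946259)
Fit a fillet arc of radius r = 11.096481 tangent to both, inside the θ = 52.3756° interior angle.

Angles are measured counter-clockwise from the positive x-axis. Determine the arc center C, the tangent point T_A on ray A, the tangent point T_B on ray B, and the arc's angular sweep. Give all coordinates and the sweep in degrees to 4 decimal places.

bisector direction at 262.6814° = (-0.127387,-0.991853)
center distance |VC| = r/sin(θ/2) = 11.096481/sin(26.1878°) = 25.144140
C = V + |VC|·bis = (8.2209,-25.4350)
T_A = V + ((C−V)·d_A)·d_A = V + 22.5632·d_A = (-1.0317,-19.3094)
T_B = V + ((C−V)·d_B)·d_B = V + 22.5632·d_B = (18.7210,-21.8463)
sweep = 180° − θ = 127.6244°

center=(8.2209,-25.4350) T_A=(-1.0317,-19.3094) T_B=(18.7210,-21.8463) sweep=127.6244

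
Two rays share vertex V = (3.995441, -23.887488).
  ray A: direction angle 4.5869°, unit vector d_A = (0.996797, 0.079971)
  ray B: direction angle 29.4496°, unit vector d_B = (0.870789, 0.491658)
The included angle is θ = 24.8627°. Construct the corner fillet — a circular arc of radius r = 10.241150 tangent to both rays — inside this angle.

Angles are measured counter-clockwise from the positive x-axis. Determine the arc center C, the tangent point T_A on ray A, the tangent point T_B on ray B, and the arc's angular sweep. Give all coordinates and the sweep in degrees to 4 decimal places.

center=(49.4858,-9.9638) T_A=(50.3048,-20.1722) T_B=(44.4507,-1.0460) sweep=155.1373

bisector direction at 17.0183° = (0.956212,0.292676)
center distance |VC| = r/sin(θ/2) = 10.241150/sin(12.4314°) = 47.573580
C = V + |VC|·bis = (49.4858,-9.9638)
T_A = V + ((C−V)·d_A)·d_A = V + 46.4582·d_A = (50.3048,-20.1722)
T_B = V + ((C−V)·d_B)·d_B = V + 46.4582·d_B = (44.4507,-1.0460)
sweep = 180° − θ = 155.1373°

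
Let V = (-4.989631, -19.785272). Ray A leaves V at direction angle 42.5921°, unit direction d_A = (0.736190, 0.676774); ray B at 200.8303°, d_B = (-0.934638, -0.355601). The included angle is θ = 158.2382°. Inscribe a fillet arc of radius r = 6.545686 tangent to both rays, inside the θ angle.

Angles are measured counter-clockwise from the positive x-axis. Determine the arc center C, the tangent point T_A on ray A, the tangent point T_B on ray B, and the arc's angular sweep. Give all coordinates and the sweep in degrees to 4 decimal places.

bisector direction at 121.7112° = (-0.525638,0.850708)
center distance |VC| = r/sin(θ/2) = 6.545686/sin(79.1191°) = 6.665521
C = V + |VC|·bis = (-8.4933,-14.1149)
T_A = V + ((C−V)·d_A)·d_A = V + 1.2582·d_A = (-4.0633,-18.9337)
T_B = V + ((C−V)·d_B)·d_B = V + 1.2582·d_B = (-6.1656,-20.2327)
sweep = 180° − θ = 21.7618°

center=(-8.4933,-14.1149) T_A=(-4.0633,-18.9337) T_B=(-6.1656,-20.2327) sweep=21.7618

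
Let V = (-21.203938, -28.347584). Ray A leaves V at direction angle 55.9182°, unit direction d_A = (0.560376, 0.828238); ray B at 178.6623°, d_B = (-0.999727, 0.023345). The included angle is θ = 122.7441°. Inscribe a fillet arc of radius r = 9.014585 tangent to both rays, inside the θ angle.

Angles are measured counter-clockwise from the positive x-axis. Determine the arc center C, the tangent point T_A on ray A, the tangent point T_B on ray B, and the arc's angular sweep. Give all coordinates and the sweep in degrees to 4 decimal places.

center=(-25.9128,-19.2206) T_A=(-18.4465,-24.2721) T_B=(-26.1232,-28.2327) sweep=57.2559

bisector direction at 117.2903° = (-0.458498,0.888695)
center distance |VC| = r/sin(θ/2) = 9.014585/sin(61.3721°) = 10.270113
C = V + |VC|·bis = (-25.9128,-19.2206)
T_A = V + ((C−V)·d_A)·d_A = V + 4.9206·d_A = (-18.4465,-24.2721)
T_B = V + ((C−V)·d_B)·d_B = V + 4.9206·d_B = (-26.1232,-28.2327)
sweep = 180° − θ = 57.2559°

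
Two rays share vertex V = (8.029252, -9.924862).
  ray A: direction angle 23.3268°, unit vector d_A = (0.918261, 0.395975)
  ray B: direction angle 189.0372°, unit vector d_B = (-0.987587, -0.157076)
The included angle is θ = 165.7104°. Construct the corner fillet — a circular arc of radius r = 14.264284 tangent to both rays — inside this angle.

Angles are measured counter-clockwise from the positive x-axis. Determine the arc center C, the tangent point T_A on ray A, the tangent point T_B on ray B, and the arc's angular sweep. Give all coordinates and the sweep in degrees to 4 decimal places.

center=(4.0228,3.8815) T_A=(9.6711,-9.2168) T_B=(6.2634,-10.2057) sweep=14.2896

bisector direction at 106.1820° = (-0.278689,0.960381)
center distance |VC| = r/sin(θ/2) = 14.264284/sin(82.8552°) = 14.375913
C = V + |VC|·bis = (4.0228,3.8815)
T_A = V + ((C−V)·d_A)·d_A = V + 1.7880·d_A = (9.6711,-9.2168)
T_B = V + ((C−V)·d_B)·d_B = V + 1.7880·d_B = (6.2634,-10.2057)
sweep = 180° − θ = 14.2896°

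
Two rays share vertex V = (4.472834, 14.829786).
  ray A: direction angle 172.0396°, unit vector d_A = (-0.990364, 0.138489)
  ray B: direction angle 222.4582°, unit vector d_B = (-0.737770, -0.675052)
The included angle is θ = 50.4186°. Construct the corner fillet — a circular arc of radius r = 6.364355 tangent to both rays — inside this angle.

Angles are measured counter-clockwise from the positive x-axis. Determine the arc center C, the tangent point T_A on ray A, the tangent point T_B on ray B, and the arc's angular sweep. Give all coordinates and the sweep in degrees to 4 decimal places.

bisector direction at 197.2489° = (-0.955026,-0.296523)
center distance |VC| = r/sin(θ/2) = 6.364355/sin(25.2093°) = 14.942391
C = V + |VC|·bis = (-9.7975,10.3990)
T_A = V + ((C−V)·d_A)·d_A = V + 13.5192·d_A = (-8.9161,16.7020)
T_B = V + ((C−V)·d_B)·d_B = V + 13.5192·d_B = (-5.5013,5.7036)
sweep = 180° − θ = 129.5814°

center=(-9.7975,10.3990) T_A=(-8.9161,16.7020) T_B=(-5.5013,5.7036) sweep=129.5814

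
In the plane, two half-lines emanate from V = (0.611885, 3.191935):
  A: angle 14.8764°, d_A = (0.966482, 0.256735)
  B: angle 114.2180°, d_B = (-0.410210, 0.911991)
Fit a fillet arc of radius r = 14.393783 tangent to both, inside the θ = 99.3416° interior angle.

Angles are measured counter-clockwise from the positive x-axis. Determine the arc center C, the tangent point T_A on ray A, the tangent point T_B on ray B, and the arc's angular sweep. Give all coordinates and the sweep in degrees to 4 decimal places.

center=(8.7264,20.2404) T_A=(12.4217,6.3291) T_B=(-4.4006,14.3360) sweep=80.6584

bisector direction at 64.5472° = (0.429767,0.902940)
center distance |VC| = r/sin(θ/2) = 14.393783/sin(49.6708°) = 18.881089
C = V + |VC|·bis = (8.7264,20.2404)
T_A = V + ((C−V)·d_A)·d_A = V + 12.2194·d_A = (12.4217,6.3291)
T_B = V + ((C−V)·d_B)·d_B = V + 12.2194·d_B = (-4.4006,14.3360)
sweep = 180° − θ = 80.6584°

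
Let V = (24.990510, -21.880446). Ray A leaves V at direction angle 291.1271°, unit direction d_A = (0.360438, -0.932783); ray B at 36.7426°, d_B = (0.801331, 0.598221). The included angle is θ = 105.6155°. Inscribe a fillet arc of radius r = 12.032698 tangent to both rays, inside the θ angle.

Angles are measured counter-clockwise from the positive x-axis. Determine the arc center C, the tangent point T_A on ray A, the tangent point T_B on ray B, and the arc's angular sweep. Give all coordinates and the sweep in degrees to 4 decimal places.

bisector direction at 343.9348° = (0.960948,-0.276730)
center distance |VC| = r/sin(θ/2) = 12.032698/sin(52.8077°) = 15.104847
C = V + |VC|·bis = (39.5055,-26.0604)
T_A = V + ((C−V)·d_A)·d_A = V + 9.1307·d_A = (28.2816,-30.3975)
T_B = V + ((C−V)·d_B)·d_B = V + 9.1307·d_B = (32.3073,-16.4182)
sweep = 180° − θ = 74.3845°

center=(39.5055,-26.0604) T_A=(28.2816,-30.3975) T_B=(32.3073,-16.4182) sweep=74.3845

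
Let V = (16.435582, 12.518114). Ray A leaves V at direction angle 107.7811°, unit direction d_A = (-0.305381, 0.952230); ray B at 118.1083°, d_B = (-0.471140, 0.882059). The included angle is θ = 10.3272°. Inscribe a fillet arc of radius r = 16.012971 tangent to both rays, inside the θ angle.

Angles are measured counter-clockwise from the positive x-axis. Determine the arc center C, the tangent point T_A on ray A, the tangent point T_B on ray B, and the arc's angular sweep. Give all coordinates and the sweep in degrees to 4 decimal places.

center=(-52.9260,176.3633) T_A=(-37.6780,181.2534) T_B=(-67.0504,168.8190) sweep=169.6728

bisector direction at 112.9447° = (-0.389843,0.920882)
center distance |VC| = r/sin(θ/2) = 16.012971/sin(5.1636°) = 177.922144
C = V + |VC|·bis = (-52.9260,176.3633)
T_A = V + ((C−V)·d_A)·d_A = V + 177.2001·d_A = (-37.6780,181.2534)
T_B = V + ((C−V)·d_B)·d_B = V + 177.2001·d_B = (-67.0504,168.8190)
sweep = 180° − θ = 169.6728°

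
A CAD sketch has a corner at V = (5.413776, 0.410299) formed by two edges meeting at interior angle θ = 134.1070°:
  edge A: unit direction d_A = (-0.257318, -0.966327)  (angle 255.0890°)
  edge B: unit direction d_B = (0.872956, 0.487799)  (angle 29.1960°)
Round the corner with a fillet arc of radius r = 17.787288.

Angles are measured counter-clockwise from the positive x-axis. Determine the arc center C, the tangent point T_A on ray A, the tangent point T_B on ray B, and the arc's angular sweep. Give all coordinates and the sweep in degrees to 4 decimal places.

center=(20.6643,-11.4438) T_A=(3.4760,-6.8668) T_B=(11.9877,4.0837) sweep=45.8930

bisector direction at 322.1425° = (0.789540,-0.613700)
center distance |VC| = r/sin(θ/2) = 17.787288/sin(67.0535°) = 19.315757
C = V + |VC|·bis = (20.6643,-11.4438)
T_A = V + ((C−V)·d_A)·d_A = V + 7.5307·d_A = (3.4760,-6.8668)
T_B = V + ((C−V)·d_B)·d_B = V + 7.5307·d_B = (11.9877,4.0837)
sweep = 180° − θ = 45.8930°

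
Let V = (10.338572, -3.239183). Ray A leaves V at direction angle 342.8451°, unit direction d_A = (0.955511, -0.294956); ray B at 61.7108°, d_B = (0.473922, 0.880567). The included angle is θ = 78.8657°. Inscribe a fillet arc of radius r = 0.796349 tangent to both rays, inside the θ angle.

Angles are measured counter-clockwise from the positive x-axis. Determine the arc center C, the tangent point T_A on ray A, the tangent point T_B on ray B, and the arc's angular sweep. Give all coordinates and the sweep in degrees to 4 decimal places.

bisector direction at 22.2780° = (0.925356,0.379100)
center distance |VC| = r/sin(θ/2) = 0.796349/sin(39.4329°) = 1.253750
C = V + |VC|·bis = (11.4987,-2.7639)
T_A = V + ((C−V)·d_A)·d_A = V + 0.9684·d_A = (11.2638,-3.5248)
T_B = V + ((C−V)·d_B)·d_B = V + 0.9684·d_B = (10.7975,-2.3865)
sweep = 180° − θ = 101.1343°

center=(11.4987,-2.7639) T_A=(11.2638,-3.5248) T_B=(10.7975,-2.3865) sweep=101.1343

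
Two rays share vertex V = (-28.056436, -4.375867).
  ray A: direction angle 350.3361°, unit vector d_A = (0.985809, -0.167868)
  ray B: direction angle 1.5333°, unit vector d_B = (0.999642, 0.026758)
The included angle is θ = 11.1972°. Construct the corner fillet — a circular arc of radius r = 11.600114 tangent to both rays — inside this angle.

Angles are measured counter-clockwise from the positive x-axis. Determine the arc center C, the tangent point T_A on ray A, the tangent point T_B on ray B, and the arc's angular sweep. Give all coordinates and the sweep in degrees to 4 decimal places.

center=(90.5485,-12.8054) T_A=(88.6012,-24.2409) T_B=(90.2381,-1.2094) sweep=168.8028

bisector direction at 355.9347° = (0.997484,-0.070893)
center distance |VC| = r/sin(θ/2) = 11.600114/sin(5.5986°) = 118.904086
C = V + |VC|·bis = (90.5485,-12.8054)
T_A = V + ((C−V)·d_A)·d_A = V + 118.3369·d_A = (88.6012,-24.2409)
T_B = V + ((C−V)·d_B)·d_B = V + 118.3369·d_B = (90.2381,-1.2094)
sweep = 180° − θ = 168.8028°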